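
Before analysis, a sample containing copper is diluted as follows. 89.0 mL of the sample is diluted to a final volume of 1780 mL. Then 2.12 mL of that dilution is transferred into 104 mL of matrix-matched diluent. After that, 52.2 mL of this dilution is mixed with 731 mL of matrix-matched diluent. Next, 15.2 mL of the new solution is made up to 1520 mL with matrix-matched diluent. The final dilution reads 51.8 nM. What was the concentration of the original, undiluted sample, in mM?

Overall dilution factor = 20 × 50.06 × 15.00 × 100 = 1.50 × 10⁶.
Original = 51.8 nM × 1.50 × 10⁶ = 7.78 × 10⁷ nM = 77.8 mM.

77.8 mM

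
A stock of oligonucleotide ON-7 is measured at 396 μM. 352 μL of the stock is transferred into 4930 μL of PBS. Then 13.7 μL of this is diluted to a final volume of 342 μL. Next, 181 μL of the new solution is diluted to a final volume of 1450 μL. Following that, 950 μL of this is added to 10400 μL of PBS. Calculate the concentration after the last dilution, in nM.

11.0 nM

Overall dilution factor = 15.01 × 24.96 × 8.011 × 11.95 = 3.59 × 10⁴.
396 μM / 3.59 × 10⁴ = 0.0110 μM = 11.0 nM.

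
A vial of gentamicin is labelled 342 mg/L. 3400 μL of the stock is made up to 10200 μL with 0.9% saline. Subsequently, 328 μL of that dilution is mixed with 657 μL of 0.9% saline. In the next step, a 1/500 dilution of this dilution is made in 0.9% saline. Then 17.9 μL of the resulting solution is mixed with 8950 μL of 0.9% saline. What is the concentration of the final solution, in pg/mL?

Overall dilution factor = 3 × 3.003 × 500 × 501 = 2.26 × 10⁶.
342 mg/L / 2.26 × 10⁶ = 1.52 × 10⁻⁴ mg/L = 152 pg/mL.

152 pg/mL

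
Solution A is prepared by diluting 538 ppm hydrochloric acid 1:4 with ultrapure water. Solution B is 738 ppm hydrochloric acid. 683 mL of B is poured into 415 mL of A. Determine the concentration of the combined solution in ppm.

510 ppm

C_A = 538 ppm / 4 = 134 ppm.
C_mix = (C_A·V_A + C_B·V_B)/(V_A + V_B) = (134×415 + 738×683) / 1098 = 510 ppm.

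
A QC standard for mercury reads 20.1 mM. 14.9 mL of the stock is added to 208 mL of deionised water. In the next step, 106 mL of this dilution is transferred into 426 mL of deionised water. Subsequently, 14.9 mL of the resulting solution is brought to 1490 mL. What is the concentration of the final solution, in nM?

2680 nM

Overall dilution factor = 14.96 × 5.019 × 100 = 7508.
20.1 mM / 7508 = 2.68 × 10⁻³ mM = 2680 nM.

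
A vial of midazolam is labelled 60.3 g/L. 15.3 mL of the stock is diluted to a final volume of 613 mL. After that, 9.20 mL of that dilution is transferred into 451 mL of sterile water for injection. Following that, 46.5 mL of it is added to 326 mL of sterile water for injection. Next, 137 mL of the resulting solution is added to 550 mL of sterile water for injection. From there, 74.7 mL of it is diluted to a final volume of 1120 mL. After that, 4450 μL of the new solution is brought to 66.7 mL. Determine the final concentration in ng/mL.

Overall dilution factor = 40.07 × 50.02 × 8.011 × 5.015 × 14.99 × 14.99 = 1.81 × 10⁷.
60.3 g/L / 1.81 × 10⁷ = 3.33 × 10⁻⁶ g/L = 3.33 ng/mL.

3.33 ng/mL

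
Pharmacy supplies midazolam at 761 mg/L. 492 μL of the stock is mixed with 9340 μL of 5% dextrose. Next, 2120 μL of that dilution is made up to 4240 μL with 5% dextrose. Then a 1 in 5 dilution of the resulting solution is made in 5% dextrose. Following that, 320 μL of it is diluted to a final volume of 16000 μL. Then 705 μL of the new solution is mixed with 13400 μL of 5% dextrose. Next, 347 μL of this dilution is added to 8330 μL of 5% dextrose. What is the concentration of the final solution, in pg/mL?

152 pg/mL

Overall dilution factor = 19.98 × 2 × 5 × 50 × 20.01 × 25.01 = 5.00 × 10⁶.
761 mg/L / 5.00 × 10⁶ = 1.52 × 10⁻⁴ mg/L = 152 pg/mL.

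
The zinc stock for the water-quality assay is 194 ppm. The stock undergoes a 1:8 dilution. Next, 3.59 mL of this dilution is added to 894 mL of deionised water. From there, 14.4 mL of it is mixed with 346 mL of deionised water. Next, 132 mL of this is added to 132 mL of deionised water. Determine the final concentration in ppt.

Overall dilution factor = 8 × 250.0 × 25.03 × 2 = 1.00 × 10⁵.
194 ppm / 1.00 × 10⁵ = 1.94 × 10⁻³ ppm = 1940 ppt.

1940 ppt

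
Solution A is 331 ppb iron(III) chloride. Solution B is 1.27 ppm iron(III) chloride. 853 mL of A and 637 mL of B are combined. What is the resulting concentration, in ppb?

C_B = 1.27 ppm = 1270 ppb.
C_mix = (C_A·V_A + C_B·V_B)/(V_A + V_B) = (331×853 + 1270×637) / 1490 = 732 ppb.

732 ppb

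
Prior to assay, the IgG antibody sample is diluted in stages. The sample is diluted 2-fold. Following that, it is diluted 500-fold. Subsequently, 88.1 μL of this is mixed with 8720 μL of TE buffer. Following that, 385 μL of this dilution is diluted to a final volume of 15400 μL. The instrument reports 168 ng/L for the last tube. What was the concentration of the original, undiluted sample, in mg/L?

672 mg/L

Overall dilution factor = 2 × 500 × 99.98 × 40 = 4.00 × 10⁶.
Original = 168 ng/L × 4.00 × 10⁶ = 6.72 × 10⁸ ng/L = 672 mg/L.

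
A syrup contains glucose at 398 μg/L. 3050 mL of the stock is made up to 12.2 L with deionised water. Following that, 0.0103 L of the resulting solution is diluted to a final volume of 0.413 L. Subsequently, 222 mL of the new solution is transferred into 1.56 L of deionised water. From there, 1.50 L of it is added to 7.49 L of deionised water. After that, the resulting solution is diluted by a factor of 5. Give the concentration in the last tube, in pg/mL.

10.3 pg/mL

Overall dilution factor = 4 × 40.10 × 8.027 × 5.993 × 5 = 3.86 × 10⁴.
398 μg/L / 3.86 × 10⁴ = 0.0103 μg/L = 10.3 pg/mL.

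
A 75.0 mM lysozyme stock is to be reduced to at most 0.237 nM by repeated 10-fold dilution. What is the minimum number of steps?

9

Need 10ⁿ ≥ 3.16 × 10⁸, so n ≥ log(3.16 × 10⁸)/log(10) = 8.50.
Minimum whole steps: n = 9.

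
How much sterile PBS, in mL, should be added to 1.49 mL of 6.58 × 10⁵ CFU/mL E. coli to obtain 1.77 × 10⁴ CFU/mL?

V₂ = C₁V₁/C₂ = 6.58 × 10⁵ × 1.49 / 1.77 × 10⁴ = 55.4 mL.
Diluent to add = V₂ − V₁ = 55.4 − 1.49 = 53.9 mL.

53.9 mL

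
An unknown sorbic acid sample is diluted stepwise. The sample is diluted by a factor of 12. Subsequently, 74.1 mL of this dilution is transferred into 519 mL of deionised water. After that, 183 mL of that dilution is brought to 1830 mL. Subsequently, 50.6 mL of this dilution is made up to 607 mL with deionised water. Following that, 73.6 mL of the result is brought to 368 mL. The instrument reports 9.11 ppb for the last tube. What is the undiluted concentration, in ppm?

525 ppm

Overall dilution factor = 12 × 8.004 × 10 × 12.00 × 5 = 5.76 × 10⁴.
Original = 9.11 ppb × 5.76 × 10⁴ = 5.25 × 10⁵ ppb = 525 ppm.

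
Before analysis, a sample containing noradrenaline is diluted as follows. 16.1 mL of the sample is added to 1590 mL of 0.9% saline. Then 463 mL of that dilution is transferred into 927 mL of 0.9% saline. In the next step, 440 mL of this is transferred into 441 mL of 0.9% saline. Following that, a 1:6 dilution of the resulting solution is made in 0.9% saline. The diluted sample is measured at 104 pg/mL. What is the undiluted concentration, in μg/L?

Overall dilution factor = 99.76 × 3.002 × 2.002 × 6 = 3598.
Original = 104 pg/mL × 3598 = 3.74 × 10⁵ pg/mL = 374 μg/L.

374 μg/L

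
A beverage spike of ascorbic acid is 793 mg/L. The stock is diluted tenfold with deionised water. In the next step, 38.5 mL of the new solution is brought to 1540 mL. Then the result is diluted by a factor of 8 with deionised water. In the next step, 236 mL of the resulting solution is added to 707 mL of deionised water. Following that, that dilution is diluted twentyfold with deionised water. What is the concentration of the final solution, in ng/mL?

3.10 ng/mL

Overall dilution factor = 10 × 40 × 8 × 3.996 × 20 = 2.56 × 10⁵.
793 mg/L / 2.56 × 10⁵ = 3.10 × 10⁻³ mg/L = 3.10 ng/mL.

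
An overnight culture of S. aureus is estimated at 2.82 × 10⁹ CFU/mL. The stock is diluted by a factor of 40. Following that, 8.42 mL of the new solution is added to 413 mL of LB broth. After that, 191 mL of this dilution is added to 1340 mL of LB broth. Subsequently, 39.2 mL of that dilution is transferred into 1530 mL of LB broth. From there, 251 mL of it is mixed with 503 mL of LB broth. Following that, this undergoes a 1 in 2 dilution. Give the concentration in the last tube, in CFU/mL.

Overall dilution factor = 40 × 50.05 × 8.016 × 40.03 × 3.004 × 2 = 3.86 × 10⁶.
2.82 × 10⁹ CFU/mL / 3.86 × 10⁶ = 731 CFU/mL.

731 CFU/mL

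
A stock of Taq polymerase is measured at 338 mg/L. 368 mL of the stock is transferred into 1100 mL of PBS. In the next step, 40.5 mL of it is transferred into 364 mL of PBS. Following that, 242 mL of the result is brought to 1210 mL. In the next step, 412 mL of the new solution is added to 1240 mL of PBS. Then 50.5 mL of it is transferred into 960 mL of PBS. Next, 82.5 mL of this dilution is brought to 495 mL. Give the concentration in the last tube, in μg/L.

3.52 μg/L

Overall dilution factor = 3.989 × 9.988 × 5 × 4.010 × 20.01 × 6 = 9.59 × 10⁴.
338 mg/L / 9.59 × 10⁴ = 3.52 × 10⁻³ mg/L = 3.52 μg/L.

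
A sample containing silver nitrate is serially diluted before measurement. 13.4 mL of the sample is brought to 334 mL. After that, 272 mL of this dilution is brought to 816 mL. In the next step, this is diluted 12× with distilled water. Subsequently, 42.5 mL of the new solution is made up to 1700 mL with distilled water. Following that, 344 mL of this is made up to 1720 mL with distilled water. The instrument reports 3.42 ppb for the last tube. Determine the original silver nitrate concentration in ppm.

Overall dilution factor = 24.93 × 3 × 12 × 40 × 5 = 1.79 × 10⁵.
Original = 3.42 ppb × 1.79 × 10⁵ = 6.14 × 10⁵ ppb = 614 ppm.

614 ppm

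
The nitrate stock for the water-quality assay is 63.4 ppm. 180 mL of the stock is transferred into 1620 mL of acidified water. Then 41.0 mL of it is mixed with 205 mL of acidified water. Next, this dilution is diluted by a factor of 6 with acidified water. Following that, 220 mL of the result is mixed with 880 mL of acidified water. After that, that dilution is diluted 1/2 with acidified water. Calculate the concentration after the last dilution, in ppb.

17.6 ppb

Overall dilution factor = 10 × 6 × 6 × 5 × 2 = 3600.
63.4 ppm / 3600 = 0.0176 ppm = 17.6 ppb.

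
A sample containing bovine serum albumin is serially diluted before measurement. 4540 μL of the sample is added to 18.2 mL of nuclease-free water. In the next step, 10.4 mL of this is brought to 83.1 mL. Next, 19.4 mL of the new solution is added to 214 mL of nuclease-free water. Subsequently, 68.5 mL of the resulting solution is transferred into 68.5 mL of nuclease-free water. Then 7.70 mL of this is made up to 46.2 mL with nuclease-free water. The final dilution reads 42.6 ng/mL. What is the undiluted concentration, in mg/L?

Overall dilution factor = 5.009 × 7.990 × 12.03 × 2 × 6 = 5778.
Original = 42.6 ng/mL × 5778 = 2.46 × 10⁵ ng/mL = 246 mg/L.

246 mg/L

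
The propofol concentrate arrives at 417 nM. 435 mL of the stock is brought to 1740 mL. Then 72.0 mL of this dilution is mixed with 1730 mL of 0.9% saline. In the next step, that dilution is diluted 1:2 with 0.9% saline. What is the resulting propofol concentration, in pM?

2080 pM

Overall dilution factor = 4 × 25.03 × 2 = 200.
417 nM / 200 = 2.08 nM = 2080 pM.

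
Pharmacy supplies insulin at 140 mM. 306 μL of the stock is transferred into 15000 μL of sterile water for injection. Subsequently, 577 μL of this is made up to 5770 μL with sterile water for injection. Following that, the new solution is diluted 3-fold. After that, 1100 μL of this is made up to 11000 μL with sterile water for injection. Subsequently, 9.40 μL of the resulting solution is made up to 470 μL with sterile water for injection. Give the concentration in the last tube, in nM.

Overall dilution factor = 50.02 × 10 × 3 × 10 × 50 = 7.50 × 10⁵.
140 mM / 7.50 × 10⁵ = 1.87 × 10⁻⁴ mM = 187 nM.

187 nM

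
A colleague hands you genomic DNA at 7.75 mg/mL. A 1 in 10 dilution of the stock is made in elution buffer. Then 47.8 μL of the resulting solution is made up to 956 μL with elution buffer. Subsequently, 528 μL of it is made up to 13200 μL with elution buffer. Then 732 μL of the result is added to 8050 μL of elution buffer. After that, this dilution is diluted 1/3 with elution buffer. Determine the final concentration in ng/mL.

Overall dilution factor = 10 × 20 × 25 × 12.00 × 3 = 1.80 × 10⁵.
7.75 mg/mL / 1.80 × 10⁵ = 4.31 × 10⁻⁵ mg/mL = 43.1 ng/mL.

43.1 ng/mL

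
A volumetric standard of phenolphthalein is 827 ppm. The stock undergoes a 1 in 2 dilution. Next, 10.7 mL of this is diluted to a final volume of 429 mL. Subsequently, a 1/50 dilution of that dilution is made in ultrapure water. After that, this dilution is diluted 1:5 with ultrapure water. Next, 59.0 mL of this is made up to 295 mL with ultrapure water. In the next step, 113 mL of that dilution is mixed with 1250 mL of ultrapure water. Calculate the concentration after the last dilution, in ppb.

Overall dilution factor = 2 × 40.09 × 50 × 5 × 5 × 12.06 = 1.21 × 10⁶.
827 ppm / 1.21 × 10⁶ = 6.84 × 10⁻⁴ ppm = 0.684 ppb.

0.684 ppb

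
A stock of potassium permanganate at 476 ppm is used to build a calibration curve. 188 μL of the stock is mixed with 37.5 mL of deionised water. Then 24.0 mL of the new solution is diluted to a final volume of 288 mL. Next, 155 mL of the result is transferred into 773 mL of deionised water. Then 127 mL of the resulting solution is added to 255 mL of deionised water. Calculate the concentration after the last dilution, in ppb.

Overall dilution factor = 200.5 × 12 × 5.987 × 3.008 = 4.33 × 10⁴.
476 ppm / 4.33 × 10⁴ = 0.0110 ppm = 11.0 ppb.

11.0 ppb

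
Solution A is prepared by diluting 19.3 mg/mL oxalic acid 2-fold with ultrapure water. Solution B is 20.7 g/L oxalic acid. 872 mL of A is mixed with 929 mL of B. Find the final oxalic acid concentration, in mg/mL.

15.3 mg/mL

C_A = 19.3 mg/mL / 2 = 9.65 mg/mL.
C_B = 20.7 g/L = 20.7 mg/mL.
C_mix = (C_A·V_A + C_B·V_B)/(V_A + V_B) = (9.65×872 + 20.7×929) / 1801 = 15.3 mg/mL.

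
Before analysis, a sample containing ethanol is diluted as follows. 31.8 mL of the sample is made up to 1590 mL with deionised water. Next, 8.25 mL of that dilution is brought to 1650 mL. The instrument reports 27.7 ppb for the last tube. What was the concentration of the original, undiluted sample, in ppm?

277 ppm

Overall dilution factor = 50 × 200 = 1.00 × 10⁴.
Original = 27.7 ppb × 1.00 × 10⁴ = 2.77 × 10⁵ ppb = 277 ppm.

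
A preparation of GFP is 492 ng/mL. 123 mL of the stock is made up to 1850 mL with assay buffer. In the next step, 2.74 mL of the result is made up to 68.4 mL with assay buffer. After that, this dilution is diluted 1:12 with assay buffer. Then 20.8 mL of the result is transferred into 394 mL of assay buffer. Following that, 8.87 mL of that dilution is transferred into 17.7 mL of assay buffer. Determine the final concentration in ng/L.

1.83 ng/L

Overall dilution factor = 15.04 × 24.96 × 12 × 19.94 × 2.995 = 2.69 × 10⁵.
492 ng/mL / 2.69 × 10⁵ = 1.83 × 10⁻³ ng/mL = 1.83 ng/L.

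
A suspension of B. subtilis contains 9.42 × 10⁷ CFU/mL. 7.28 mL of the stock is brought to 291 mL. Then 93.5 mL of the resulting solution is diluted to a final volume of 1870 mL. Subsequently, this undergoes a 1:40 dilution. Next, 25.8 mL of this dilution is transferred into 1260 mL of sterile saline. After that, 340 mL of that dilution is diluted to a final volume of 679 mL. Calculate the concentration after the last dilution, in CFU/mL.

29.6 CFU/mL

Overall dilution factor = 39.97 × 20 × 40 × 49.84 × 1.997 = 3.18 × 10⁶.
9.42 × 10⁷ CFU/mL / 3.18 × 10⁶ = 29.6 CFU/mL.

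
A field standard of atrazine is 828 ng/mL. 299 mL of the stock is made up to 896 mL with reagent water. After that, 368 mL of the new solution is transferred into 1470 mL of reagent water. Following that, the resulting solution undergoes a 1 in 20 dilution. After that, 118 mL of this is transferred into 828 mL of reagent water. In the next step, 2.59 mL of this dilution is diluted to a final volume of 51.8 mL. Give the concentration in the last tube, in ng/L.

Overall dilution factor = 2.997 × 4.995 × 20 × 8.017 × 20 = 4.80 × 10⁴.
828 ng/mL / 4.80 × 10⁴ = 0.0173 ng/mL = 17.3 ng/L.

17.3 ng/L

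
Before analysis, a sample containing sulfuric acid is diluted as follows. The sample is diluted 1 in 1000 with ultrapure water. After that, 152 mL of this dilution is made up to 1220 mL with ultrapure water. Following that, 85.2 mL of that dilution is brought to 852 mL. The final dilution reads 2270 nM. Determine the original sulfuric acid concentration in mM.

182 mM

Overall dilution factor = 1000 × 8.026 × 10 = 8.03 × 10⁴.
Original = 2270 nM × 8.03 × 10⁴ = 1.82 × 10⁸ nM = 182 mM.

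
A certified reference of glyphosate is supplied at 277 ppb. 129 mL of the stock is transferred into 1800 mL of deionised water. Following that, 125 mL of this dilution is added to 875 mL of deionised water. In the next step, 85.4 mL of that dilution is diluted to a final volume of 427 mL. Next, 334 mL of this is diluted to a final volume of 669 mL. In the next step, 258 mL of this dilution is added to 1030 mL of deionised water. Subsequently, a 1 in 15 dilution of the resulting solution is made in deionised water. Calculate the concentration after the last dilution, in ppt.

Overall dilution factor = 14.95 × 8 × 5 × 2.003 × 4.992 × 15 = 8.97 × 10⁴.
277 ppb / 8.97 × 10⁴ = 3.09 × 10⁻³ ppb = 3.09 ppt.

3.09 ppt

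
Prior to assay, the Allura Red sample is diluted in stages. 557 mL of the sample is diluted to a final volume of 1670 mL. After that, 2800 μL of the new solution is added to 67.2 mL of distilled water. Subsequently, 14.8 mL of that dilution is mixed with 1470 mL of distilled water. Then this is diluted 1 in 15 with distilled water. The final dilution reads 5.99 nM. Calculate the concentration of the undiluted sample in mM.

Overall dilution factor = 2.998 × 25 × 100.3 × 15 = 1.13 × 10⁵.
Original = 5.99 nM × 1.13 × 10⁵ = 6.76 × 10⁵ nM = 0.676 mM.

0.676 mM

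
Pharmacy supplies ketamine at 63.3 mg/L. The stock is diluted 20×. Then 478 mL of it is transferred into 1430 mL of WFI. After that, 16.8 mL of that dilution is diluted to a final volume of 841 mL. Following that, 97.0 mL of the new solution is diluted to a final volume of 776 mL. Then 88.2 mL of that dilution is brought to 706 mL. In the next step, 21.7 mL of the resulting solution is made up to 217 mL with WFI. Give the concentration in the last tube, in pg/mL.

24.7 pg/mL

Overall dilution factor = 20 × 3.992 × 50.06 × 8 × 8.005 × 10 = 2.56 × 10⁶.
63.3 mg/L / 2.56 × 10⁶ = 2.47 × 10⁻⁵ mg/L = 24.7 pg/mL.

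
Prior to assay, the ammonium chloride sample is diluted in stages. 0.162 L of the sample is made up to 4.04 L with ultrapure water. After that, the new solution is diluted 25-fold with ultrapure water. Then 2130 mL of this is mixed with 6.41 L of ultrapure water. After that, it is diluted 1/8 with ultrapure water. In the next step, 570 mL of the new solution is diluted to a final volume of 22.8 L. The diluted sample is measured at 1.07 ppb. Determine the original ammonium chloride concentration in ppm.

Overall dilution factor = 24.94 × 25 × 4.009 × 8 × 40 = 8.00 × 10⁵.
Original = 1.07 ppb × 8.00 × 10⁵ = 8.56 × 10⁵ ppb = 856 ppm.

856 ppm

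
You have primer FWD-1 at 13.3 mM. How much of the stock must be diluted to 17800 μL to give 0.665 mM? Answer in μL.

890 μL

V₁ = C₂V₂/C₁ = 0.665 × 17800 / 13.3 = 890 μL.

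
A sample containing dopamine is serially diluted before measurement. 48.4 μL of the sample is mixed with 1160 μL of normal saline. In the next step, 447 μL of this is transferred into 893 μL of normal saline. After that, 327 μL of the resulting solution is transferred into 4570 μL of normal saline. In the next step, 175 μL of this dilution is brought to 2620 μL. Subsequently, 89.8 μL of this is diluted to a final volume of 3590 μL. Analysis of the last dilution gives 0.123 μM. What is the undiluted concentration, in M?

Overall dilution factor = 24.97 × 2.998 × 14.98 × 14.97 × 39.98 = 6.71 × 10⁵.
Original = 0.123 μM × 6.71 × 10⁵ = 8.25 × 10⁴ μM = 0.0825 M.

0.0825 M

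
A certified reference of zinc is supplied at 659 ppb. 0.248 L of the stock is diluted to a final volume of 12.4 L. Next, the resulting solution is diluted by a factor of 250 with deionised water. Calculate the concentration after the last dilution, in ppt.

Overall dilution factor = 50 × 250 = 1.25 × 10⁴.
659 ppb / 1.25 × 10⁴ = 0.0527 ppb = 52.7 ppt.

52.7 ppt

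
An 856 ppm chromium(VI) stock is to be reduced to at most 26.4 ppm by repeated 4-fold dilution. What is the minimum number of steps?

Need 4ⁿ ≥ 32.4, so n ≥ log(32.4)/log(4) = 2.51.
Minimum whole steps: n = 3.

3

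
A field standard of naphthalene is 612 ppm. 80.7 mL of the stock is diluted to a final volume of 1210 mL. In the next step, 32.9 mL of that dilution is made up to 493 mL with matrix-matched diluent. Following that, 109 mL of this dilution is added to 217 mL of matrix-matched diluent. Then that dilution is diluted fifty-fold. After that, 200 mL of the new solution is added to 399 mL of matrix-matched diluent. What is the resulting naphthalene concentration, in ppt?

6080 ppt

Overall dilution factor = 14.99 × 14.98 × 2.991 × 50 × 2.995 = 1.01 × 10⁵.
612 ppm / 1.01 × 10⁵ = 6.08 × 10⁻³ ppm = 6080 ppt.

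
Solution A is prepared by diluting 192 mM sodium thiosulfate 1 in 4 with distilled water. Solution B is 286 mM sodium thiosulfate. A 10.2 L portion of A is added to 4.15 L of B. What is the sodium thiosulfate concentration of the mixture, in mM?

C_A = 192 mM / 4 = 48.0 mM.
C_mix = (C_A·V_A + C_B·V_B)/(V_A + V_B) = (48.0×10.2 + 286×4.15) / 14.35 = 117 mM.

117 mM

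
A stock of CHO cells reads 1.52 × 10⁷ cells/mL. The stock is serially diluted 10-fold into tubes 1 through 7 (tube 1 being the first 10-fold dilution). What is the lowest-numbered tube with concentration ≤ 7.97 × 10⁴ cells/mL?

Tube n has concentration 1.52 × 10⁷ cells/mL / 10ⁿ.
Need 10ⁿ ≥ 1.52 × 10⁷ cells/mL / 7.97 × 10⁴ cells/mL = 191, so n ≥ 2.28.
First such tube: n = 3.

tube 3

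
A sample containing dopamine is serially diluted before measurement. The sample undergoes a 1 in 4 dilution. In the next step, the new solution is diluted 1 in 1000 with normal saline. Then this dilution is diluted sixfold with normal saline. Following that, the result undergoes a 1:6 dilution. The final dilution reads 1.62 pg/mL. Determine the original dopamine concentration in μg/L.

233 μg/L

Overall dilution factor = 4 × 1000 × 6 × 6 = 1.44 × 10⁵.
Original = 1.62 pg/mL × 1.44 × 10⁵ = 2.33 × 10⁵ pg/mL = 233 μg/L.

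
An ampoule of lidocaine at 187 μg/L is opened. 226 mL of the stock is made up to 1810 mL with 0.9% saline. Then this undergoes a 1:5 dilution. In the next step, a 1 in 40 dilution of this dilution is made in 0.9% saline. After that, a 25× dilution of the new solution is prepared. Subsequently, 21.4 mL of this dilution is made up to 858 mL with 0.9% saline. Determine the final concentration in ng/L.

0.116 ng/L

Overall dilution factor = 8.009 × 5 × 40 × 25 × 40.09 = 1.61 × 10⁶.
187 μg/L / 1.61 × 10⁶ = 1.16 × 10⁻⁴ μg/L = 0.116 ng/L.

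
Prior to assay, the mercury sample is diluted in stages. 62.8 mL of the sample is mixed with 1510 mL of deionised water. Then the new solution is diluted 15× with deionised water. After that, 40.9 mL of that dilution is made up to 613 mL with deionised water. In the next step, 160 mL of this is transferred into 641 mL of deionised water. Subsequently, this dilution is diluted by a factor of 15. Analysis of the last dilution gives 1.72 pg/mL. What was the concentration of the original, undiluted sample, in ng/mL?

Overall dilution factor = 25.04 × 15 × 14.99 × 5.006 × 15 = 4.23 × 10⁵.
Original = 1.72 pg/mL × 4.23 × 10⁵ = 7.27 × 10⁵ pg/mL = 727 ng/mL.

727 ng/mL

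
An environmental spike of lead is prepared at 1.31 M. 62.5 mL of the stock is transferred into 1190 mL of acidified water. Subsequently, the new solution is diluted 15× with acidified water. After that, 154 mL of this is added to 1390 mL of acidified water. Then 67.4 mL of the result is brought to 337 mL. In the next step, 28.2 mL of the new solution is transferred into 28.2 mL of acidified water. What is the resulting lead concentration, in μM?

43.5 μM

Overall dilution factor = 20.04 × 15 × 10.03 × 5 × 2 = 3.01 × 10⁴.
1.31 M / 3.01 × 10⁴ = 4.35 × 10⁻⁵ M = 43.5 μM.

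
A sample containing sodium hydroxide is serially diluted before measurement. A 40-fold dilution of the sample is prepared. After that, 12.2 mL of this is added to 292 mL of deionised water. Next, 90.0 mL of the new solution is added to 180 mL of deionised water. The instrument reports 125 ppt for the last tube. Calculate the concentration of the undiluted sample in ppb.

374 ppb

Overall dilution factor = 40 × 24.93 × 3 = 2992.
Original = 125 ppt × 2992 = 3.74 × 10⁵ ppt = 374 ppb.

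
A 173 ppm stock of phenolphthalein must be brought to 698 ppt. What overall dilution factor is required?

Factor = C₀/C_target = 173 ppm / 698 ppt = 2.48 × 10⁵.

2.48 × 10⁵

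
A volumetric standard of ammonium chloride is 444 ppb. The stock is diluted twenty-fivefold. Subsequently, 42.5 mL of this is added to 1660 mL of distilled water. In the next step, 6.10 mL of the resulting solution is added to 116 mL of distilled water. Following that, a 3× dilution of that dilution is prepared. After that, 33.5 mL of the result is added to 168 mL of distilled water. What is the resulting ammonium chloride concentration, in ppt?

Overall dilution factor = 25 × 40.06 × 20.02 × 3 × 6.015 = 3.62 × 10⁵.
444 ppb / 3.62 × 10⁵ = 1.23 × 10⁻³ ppb = 1.23 ppt.

1.23 ppt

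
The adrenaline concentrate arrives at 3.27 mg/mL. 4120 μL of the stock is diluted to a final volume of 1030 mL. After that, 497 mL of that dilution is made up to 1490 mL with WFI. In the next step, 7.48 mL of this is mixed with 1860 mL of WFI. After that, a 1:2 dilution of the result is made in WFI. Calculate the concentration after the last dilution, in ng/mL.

Overall dilution factor = 250 × 2.998 × 249.7 × 2 = 3.74 × 10⁵.
3.27 mg/mL / 3.74 × 10⁵ = 8.74 × 10⁻⁶ mg/mL = 8.74 ng/mL.

8.74 ng/mL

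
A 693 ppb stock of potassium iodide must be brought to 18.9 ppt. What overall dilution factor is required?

Factor = C₀/C_target = 693 ppb / 18.9 ppt = 3.67 × 10⁴.

3.67 × 10⁴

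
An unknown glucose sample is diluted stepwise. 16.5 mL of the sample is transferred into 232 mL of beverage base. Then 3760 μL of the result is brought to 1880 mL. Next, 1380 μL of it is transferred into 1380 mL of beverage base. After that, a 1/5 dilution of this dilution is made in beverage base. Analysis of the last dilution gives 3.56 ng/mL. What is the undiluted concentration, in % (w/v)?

Overall dilution factor = 15.06 × 500 × 1001 × 5 = 3.77 × 10⁷.
Original = 3.56 ng/mL × 3.77 × 10⁷ = 1.34 × 10⁸ ng/mL = 13.4 % (w/v).

13.4 % (w/v)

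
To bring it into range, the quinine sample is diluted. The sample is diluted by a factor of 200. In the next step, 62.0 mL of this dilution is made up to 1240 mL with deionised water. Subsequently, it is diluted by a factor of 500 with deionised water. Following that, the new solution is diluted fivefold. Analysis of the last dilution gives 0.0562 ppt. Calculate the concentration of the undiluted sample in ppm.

0.562 ppm

Overall dilution factor = 200 × 20 × 500 × 5 = 1.00 × 10⁷.
Original = 0.0562 ppt × 1.00 × 10⁷ = 5.62 × 10⁵ ppt = 0.562 ppm.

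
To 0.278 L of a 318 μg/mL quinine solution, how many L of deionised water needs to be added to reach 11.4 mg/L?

11.4 mg/L = 11.4 μg/mL.
V₂ = C₁V₁/C₂ = 318 × 0.278 / 11.4 = 7.75 L.
Diluent to add = V₂ − V₁ = 7.75 − 0.278 = 7.48 L.

7.48 L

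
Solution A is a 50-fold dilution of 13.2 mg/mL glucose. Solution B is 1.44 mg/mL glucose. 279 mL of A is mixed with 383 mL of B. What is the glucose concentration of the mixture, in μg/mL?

944 μg/mL

C_A = 13.2 mg/mL / 50 = 0.264 mg/mL.
C_mix = (C_A·V_A + C_B·V_B)/(V_A + V_B) = (0.264×279 + 1.44×383) / 662.0 = 0.944 mg/mL = 944 μg/mL.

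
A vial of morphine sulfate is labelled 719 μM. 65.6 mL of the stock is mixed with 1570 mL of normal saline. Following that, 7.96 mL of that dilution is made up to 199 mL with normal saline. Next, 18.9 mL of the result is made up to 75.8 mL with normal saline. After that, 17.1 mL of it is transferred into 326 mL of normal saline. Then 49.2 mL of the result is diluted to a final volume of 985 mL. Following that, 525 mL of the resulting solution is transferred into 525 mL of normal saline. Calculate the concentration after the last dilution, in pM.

358 pM

Overall dilution factor = 24.93 × 25 × 4.011 × 20.06 × 20.02 × 2 = 2.01 × 10⁶.
719 μM / 2.01 × 10⁶ = 3.58 × 10⁻⁴ μM = 358 pM.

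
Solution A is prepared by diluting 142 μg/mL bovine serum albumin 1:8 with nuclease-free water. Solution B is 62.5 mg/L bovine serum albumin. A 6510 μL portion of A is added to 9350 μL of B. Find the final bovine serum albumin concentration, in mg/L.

44.1 mg/L

C_A = 142 μg/mL / 8 = 17.8 μg/mL.
C_B = 62.5 mg/L = 62.5 μg/mL.
C_mix = (C_A·V_A + C_B·V_B)/(V_A + V_B) = (17.8×6510 + 62.5×9350) / 15860 = 44.1 μg/mL = 44.1 mg/L.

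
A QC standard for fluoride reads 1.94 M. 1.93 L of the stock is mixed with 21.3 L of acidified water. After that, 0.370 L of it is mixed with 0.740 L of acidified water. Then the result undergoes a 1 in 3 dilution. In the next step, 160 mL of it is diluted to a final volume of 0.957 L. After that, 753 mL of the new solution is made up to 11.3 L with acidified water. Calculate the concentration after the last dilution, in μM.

Overall dilution factor = 12.04 × 3 × 3 × 5.981 × 15.01 = 9723.
1.94 M / 9723 = 2.00 × 10⁻⁴ M = 200 μM.

200 μM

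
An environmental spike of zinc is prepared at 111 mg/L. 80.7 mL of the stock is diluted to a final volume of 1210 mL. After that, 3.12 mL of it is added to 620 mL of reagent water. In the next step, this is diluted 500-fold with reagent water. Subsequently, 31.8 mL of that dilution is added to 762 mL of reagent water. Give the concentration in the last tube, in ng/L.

Overall dilution factor = 14.99 × 199.7 × 500 × 24.96 = 3.74 × 10⁷.
111 mg/L / 3.74 × 10⁷ = 2.97 × 10⁻⁶ mg/L = 2.97 ng/L.

2.97 ng/L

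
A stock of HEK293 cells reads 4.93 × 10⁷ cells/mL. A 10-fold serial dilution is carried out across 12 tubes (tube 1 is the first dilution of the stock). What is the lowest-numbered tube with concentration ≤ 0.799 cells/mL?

Tube n has concentration 4.93 × 10⁷ cells/mL / 10ⁿ.
Need 10ⁿ ≥ 4.93 × 10⁷ cells/mL / 0.799 cells/mL = 6.17 × 10⁷, so n ≥ 7.79.
First such tube: n = 8.

tube 8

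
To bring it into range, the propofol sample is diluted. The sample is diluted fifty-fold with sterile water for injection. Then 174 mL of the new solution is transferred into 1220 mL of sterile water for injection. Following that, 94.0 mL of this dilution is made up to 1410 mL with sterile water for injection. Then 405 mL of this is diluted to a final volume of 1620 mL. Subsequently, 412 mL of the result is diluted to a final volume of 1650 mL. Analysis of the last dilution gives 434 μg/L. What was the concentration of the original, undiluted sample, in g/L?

Overall dilution factor = 50 × 8.011 × 15 × 4 × 4.005 = 9.63 × 10⁴.
Original = 434 μg/L × 9.63 × 10⁴ = 4.18 × 10⁷ μg/L = 41.8 g/L.

41.8 g/L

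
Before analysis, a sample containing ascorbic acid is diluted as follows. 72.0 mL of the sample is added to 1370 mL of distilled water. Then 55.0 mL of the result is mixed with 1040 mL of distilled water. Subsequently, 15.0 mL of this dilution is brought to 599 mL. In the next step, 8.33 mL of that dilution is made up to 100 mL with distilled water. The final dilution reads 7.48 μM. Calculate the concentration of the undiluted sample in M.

1.43 M

Overall dilution factor = 20.03 × 19.91 × 39.93 × 12.00 = 1.91 × 10⁵.
Original = 7.48 μM × 1.91 × 10⁵ = 1.43 × 10⁶ μM = 1.43 M.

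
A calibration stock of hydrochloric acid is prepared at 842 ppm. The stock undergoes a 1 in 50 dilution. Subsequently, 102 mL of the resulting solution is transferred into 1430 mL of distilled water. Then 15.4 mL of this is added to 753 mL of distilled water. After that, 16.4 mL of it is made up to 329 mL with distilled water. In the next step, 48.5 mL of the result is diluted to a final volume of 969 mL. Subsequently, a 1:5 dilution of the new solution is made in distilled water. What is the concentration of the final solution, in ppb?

Overall dilution factor = 50 × 15.02 × 49.90 × 20.06 × 19.98 × 5 = 7.51 × 10⁷.
842 ppm / 7.51 × 10⁷ = 1.12 × 10⁻⁵ ppm = 0.0112 ppb.

0.0112 ppb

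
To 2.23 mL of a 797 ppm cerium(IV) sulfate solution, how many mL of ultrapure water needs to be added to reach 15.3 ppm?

114 mL

V₂ = C₁V₁/C₂ = 797 × 2.23 / 15.3 = 116 mL.
Diluent to add = V₂ − V₁ = 116 − 2.23 = 114 mL.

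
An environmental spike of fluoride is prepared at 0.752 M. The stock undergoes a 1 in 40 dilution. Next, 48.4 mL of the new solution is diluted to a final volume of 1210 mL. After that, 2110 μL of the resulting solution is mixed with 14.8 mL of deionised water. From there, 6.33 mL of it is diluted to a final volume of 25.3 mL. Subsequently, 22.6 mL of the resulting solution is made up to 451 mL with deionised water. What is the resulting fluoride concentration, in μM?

Overall dilution factor = 40 × 25 × 8.014 × 3.997 × 19.96 = 6.39 × 10⁵.
0.752 M / 6.39 × 10⁵ = 1.18 × 10⁻⁶ M = 1.18 μM.

1.18 μM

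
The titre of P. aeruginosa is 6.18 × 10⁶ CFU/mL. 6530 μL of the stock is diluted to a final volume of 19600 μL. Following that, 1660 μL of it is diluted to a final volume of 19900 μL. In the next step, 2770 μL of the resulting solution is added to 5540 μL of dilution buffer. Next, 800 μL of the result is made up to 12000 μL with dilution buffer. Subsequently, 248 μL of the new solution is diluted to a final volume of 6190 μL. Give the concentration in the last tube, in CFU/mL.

153 CFU/mL

Overall dilution factor = 3.002 × 11.99 × 3 × 15 × 24.96 = 4.04 × 10⁴.
6.18 × 10⁶ CFU/mL / 4.04 × 10⁴ = 153 CFU/mL.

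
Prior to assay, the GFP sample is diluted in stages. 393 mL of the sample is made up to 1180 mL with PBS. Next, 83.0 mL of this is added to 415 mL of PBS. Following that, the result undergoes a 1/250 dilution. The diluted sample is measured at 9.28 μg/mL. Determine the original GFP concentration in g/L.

Overall dilution factor = 3.003 × 6 × 250 = 4504.
Original = 9.28 μg/mL × 4504 = 4.18 × 10⁴ μg/mL = 41.8 g/L.

41.8 g/L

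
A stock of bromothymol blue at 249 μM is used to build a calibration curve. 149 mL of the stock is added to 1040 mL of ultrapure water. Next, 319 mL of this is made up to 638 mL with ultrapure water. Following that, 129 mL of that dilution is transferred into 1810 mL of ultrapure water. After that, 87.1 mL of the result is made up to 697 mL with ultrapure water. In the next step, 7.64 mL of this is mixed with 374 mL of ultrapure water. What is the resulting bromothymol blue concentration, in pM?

2600 pM

Overall dilution factor = 7.980 × 2 × 15.03 × 8.002 × 49.95 = 9.59 × 10⁴.
249 μM / 9.59 × 10⁴ = 2.60 × 10⁻³ μM = 2600 pM.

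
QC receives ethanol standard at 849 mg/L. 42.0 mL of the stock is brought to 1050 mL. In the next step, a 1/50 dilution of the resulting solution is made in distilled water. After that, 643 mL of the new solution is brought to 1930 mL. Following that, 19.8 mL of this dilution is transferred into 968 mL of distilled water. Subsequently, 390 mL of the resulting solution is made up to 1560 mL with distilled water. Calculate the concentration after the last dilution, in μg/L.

1.13 μg/L

Overall dilution factor = 25 × 50 × 3.002 × 49.89 × 4 = 7.49 × 10⁵.
849 mg/L / 7.49 × 10⁵ = 1.13 × 10⁻³ mg/L = 1.13 μg/L.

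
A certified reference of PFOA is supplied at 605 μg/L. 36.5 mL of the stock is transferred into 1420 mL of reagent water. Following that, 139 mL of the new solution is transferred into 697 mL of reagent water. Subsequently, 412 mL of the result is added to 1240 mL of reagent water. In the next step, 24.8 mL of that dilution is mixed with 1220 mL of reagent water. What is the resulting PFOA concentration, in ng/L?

12.5 ng/L

Overall dilution factor = 39.90 × 6.014 × 4.010 × 50.19 = 4.83 × 10⁴.
605 μg/L / 4.83 × 10⁴ = 0.0125 μg/L = 12.5 ng/L.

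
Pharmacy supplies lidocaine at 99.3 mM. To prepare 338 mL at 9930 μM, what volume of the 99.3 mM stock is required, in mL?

33.8 mL

9930 μM = 9.93 mM.
V₁ = C₂V₂/C₁ = 9.93 × 338 / 99.3 = 33.8 mL.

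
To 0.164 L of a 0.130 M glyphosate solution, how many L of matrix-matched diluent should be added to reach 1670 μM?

12.6 L

1670 μM = 1.67 × 10⁻³ M.
V₂ = C₁V₁/C₂ = 0.130 × 0.164 / 1.67 × 10⁻³ = 12.8 L.
Diluent to add = V₂ − V₁ = 12.8 − 0.164 = 12.6 L.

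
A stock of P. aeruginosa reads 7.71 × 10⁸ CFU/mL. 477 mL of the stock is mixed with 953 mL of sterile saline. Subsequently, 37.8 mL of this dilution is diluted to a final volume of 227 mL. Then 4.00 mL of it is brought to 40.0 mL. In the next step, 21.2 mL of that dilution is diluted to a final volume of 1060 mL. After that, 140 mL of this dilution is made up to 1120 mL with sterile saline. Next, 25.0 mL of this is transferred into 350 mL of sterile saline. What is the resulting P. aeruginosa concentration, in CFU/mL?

Overall dilution factor = 2.998 × 6.005 × 10 × 50 × 8 × 15 = 1.08 × 10⁶.
7.71 × 10⁸ CFU/mL / 1.08 × 10⁶ = 714 CFU/mL.

714 CFU/mL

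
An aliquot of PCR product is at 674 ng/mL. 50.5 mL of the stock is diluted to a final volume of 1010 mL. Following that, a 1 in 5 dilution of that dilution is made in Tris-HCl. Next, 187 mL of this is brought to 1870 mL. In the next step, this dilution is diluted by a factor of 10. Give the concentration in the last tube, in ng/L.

67.4 ng/L

Overall dilution factor = 20 × 5 × 10 × 10 = 1.00 × 10⁴.
674 ng/mL / 1.00 × 10⁴ = 0.0674 ng/mL = 67.4 ng/L.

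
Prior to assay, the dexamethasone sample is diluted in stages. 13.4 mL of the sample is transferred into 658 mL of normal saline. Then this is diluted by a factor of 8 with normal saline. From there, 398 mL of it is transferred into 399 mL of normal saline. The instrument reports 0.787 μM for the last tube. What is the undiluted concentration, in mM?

Overall dilution factor = 50.10 × 8 × 2.003 = 803.
Original = 0.787 μM × 803 = 632 μM = 0.632 mM.

0.632 mM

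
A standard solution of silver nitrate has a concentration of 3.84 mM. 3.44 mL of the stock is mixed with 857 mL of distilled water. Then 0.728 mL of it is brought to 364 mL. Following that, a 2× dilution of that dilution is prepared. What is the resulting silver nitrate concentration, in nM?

Overall dilution factor = 250.1 × 500 × 2 = 2.50 × 10⁵.
3.84 mM / 2.50 × 10⁵ = 1.54 × 10⁻⁵ mM = 15.4 nM.

15.4 nM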